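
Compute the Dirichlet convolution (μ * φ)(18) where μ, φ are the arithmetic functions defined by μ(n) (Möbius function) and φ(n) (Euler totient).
(μ * φ)(18) = 0

Divisors of 18: [1, 2, 3, 6, 9, 18]. For each d | 18:
  d = 1: μ(1) · φ(18/1) = 1 · 6 = 6
  d = 2: μ(2) · φ(18/2) = -1 · 6 = -6
  d = 3: μ(3) · φ(18/3) = -1 · 2 = -2
  d = 6: μ(6) · φ(18/6) = 1 · 2 = 2
  d = 9: μ(9) · φ(18/9) = 0 · 1 = 0
  d = 18: μ(18) · φ(18/18) = 0 · 1 = 0
Summing: (μ * φ)(18) = 6 + -6 + -2 + 2 + 0 + 0 = 0.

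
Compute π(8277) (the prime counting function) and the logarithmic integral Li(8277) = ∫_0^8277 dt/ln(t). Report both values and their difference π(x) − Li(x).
π(8277) = 1038;  Li(8277) ≈ 1057.18;  π(x) − Li(x) ≈ -19.18.

Direct count of primes ≤ 8277 gives π(8277) = 1038. Numerical evaluation of the logarithmic integral gives Li(8277) ≈ 1057.18. The difference π(x) − Li(x) ≈ -19.18 is typically negative for small/moderate x (Li(x) overestimates), though Littlewood's theorem shows this sign changes infinitely often.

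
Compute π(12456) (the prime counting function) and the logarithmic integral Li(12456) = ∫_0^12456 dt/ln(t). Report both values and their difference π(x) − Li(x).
π(12456) = 1486;  Li(12456) ≈ 1509.55;  π(x) − Li(x) ≈ -23.55.

Direct count of primes ≤ 12456 gives π(12456) = 1486. Numerical evaluation of the logarithmic integral gives Li(12456) ≈ 1509.55. The difference π(x) − Li(x) ≈ -23.55 is typically negative for small/moderate x (Li(x) overestimates), though Littlewood's theorem shows this sign changes infinitely often.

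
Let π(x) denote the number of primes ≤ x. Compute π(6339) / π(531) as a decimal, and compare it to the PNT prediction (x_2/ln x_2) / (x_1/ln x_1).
π(6339)/π(531) = 825/99 ≈ 8.3333;  PNT prediction ≈ 8.5564.

π(531) = 99 and π(6339) = 825, so π(6339)/π(531) ≈ 8.3333. The PNT-predicted ratio is (6339/ln(6339)) / (531/ln(531)) ≈ 8.5564. The two agree to within a few percent, as expected.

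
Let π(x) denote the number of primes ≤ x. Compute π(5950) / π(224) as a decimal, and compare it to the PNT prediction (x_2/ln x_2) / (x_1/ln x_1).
π(5950)/π(224) = 780/48 ≈ 16.2500;  PNT prediction ≈ 16.5395.

π(224) = 48 and π(5950) = 780, so π(5950)/π(224) ≈ 16.2500. The PNT-predicted ratio is (5950/ln(5950)) / (224/ln(224)) ≈ 16.5395. The two agree to within a few percent, as expected.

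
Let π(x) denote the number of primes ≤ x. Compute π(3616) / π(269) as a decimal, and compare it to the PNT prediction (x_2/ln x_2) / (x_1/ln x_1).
π(3616)/π(269) = 505/57 ≈ 8.8596;  PNT prediction ≈ 9.1792.

π(269) = 57 and π(3616) = 505, so π(3616)/π(269) ≈ 8.8596. The PNT-predicted ratio is (3616/ln(3616)) / (269/ln(269)) ≈ 9.1792. The two agree to within a few percent, as expected.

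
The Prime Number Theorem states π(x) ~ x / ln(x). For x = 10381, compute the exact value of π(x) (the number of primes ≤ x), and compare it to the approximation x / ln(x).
π(10381) = 1272;  x/ln(x) ≈ 1122.55;  relative error ≈ 11.75%.

Directly count primes up to 10381: π(10381) = 1272. The PNT approximation gives 10381/ln(10381) ≈ 10381/9.24773 ≈ 1122.55. Relative error (π(x) − x/ln(x)) / π(x) ≈ 11.75%; the approximation is known to undercount slightly (Li(x) is a better estimate).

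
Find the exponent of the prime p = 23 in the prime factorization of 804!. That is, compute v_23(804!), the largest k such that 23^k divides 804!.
v_23(804!) = 35

Legendre's formula: v_p(n!) = Σ_{k ≥ 1} ⌊n / p^k⌋. For p = 23, n = 804, the terms are:
  ⌊804/23^1⌋ = ⌊804/23⌋ = 34
  ⌊804/23^2⌋ = ⌊804/529⌋ = 1
(the next term ⌊804/23^3⌋ = 0, terminating the sum). Summing: v_23(804!) = 34 + 1 = 35.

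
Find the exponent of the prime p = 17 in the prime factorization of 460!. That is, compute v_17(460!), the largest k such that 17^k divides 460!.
v_17(460!) = 28

Legendre's formula: v_p(n!) = Σ_{k ≥ 1} ⌊n / p^k⌋. For p = 17, n = 460, the terms are:
  ⌊460/17^1⌋ = ⌊460/17⌋ = 27
  ⌊460/17^2⌋ = ⌊460/289⌋ = 1
(the next term ⌊460/17^3⌋ = 0, terminating the sum). Summing: v_17(460!) = 27 + 1 = 28.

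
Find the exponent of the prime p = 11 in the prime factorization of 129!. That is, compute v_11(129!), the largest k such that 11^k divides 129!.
v_11(129!) = 12

Legendre's formula: v_p(n!) = Σ_{k ≥ 1} ⌊n / p^k⌋. For p = 11, n = 129, the terms are:
  ⌊129/11^1⌋ = ⌊129/11⌋ = 11
  ⌊129/11^2⌋ = ⌊129/121⌋ = 1
(the next term ⌊129/11^3⌋ = 0, terminating the sum). Summing: v_11(129!) = 11 + 1 = 12.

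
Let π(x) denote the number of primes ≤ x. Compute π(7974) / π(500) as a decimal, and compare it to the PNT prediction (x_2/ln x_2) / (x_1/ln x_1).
π(7974)/π(500) = 1006/95 ≈ 10.5895;  PNT prediction ≈ 11.0320.

π(500) = 95 and π(7974) = 1006, so π(7974)/π(500) ≈ 10.5895. The PNT-predicted ratio is (7974/ln(7974)) / (500/ln(500)) ≈ 11.0320. The two agree to within a few percent, as expected.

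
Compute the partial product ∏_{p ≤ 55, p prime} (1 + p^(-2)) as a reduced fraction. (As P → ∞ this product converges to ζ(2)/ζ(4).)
∏ = 5396954168104720000000000/3563579332076505044832837

The primes p ≤ 55 are [2, 3, 5, 7, 11, 13, 17, 19, 23, 29, 31, 37, 41, 43, 47, 53]. For each, (1 + 1/p^2) = (p^2 + 1)/p^2. Multiplying these fractions over p ∈ [2, 3, 5, 7, 11, 13, 17, 19, 23, 29, 31, 37, 41, 43, 47, 53] gives 5396954168104720000000000/3563579332076505044832837. (In the limit P → ∞ this tends to ζ(2)/ζ(4).)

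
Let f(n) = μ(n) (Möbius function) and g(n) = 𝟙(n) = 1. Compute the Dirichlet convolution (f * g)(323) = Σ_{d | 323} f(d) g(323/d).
(μ * 𝟙)(323) = 0

Divisors of 323: [1, 17, 19, 323]. For each d | 323:
  d = 1: μ(1) · 𝟙(323/1) = 1 · 1 = 1
  d = 17: μ(17) · 𝟙(323/17) = -1 · 1 = -1
  d = 19: μ(19) · 𝟙(323/19) = -1 · 1 = -1
  d = 323: μ(323) · 𝟙(323/323) = 1 · 1 = 1
Summing: (μ * 𝟙)(323) = 1 + -1 + -1 + 1 = 0.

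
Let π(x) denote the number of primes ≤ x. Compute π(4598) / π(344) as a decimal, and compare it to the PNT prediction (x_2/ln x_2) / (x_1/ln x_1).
π(4598)/π(344) = 622/68 ≈ 9.1471;  PNT prediction ≈ 9.2570.

π(344) = 68 and π(4598) = 622, so π(4598)/π(344) ≈ 9.1471. The PNT-predicted ratio is (4598/ln(4598)) / (344/ln(344)) ≈ 9.2570. The two agree to within a few percent, as expected.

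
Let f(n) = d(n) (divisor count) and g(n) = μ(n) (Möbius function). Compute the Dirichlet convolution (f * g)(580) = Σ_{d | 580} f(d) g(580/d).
(d * μ)(580) = 1

Divisors of 580: [1, 2, 4, 5, 10, 20, 29, 58, 116, 145, 290, 580]. For each d | 580:
  d = 1: d(1) · μ(580/1) = 1 · 0 = 0
  d = 2: d(2) · μ(580/2) = 2 · -1 = -2
  d = 4: d(4) · μ(580/4) = 3 · 1 = 3
  d = 5: d(5) · μ(580/5) = 2 · 0 = 0
  d = 10: d(10) · μ(580/10) = 4 · 1 = 4
  d = 20: d(20) · μ(580/20) = 6 · -1 = -6
  d = 29: d(29) · μ(580/29) = 2 · 0 = 0
  d = 58: d(58) · μ(580/58) = 4 · 1 = 4
  d = 116: d(116) · μ(580/116) = 6 · -1 = -6
  d = 145: d(145) · μ(580/145) = 4 · 0 = 0
  d = 290: d(290) · μ(580/290) = 8 · -1 = -8
  d = 580: d(580) · μ(580/580) = 12 · 1 = 12
Summing: (d * μ)(580) = 0 + -2 + 3 + 0 + 4 + -6 + 0 + 4 + -6 + 0 + -8 + 12 = 1.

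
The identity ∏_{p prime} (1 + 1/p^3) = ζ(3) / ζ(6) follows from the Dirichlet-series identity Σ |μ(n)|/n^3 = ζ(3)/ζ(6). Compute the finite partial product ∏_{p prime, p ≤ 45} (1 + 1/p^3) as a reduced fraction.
∏ = 77199709041125603078439960576/65340146372601957980502060935

The primes p ≤ 45 are [2, 3, 5, 7, 11, 13, 17, 19, 23, 29, 31, 37, 41, 43]. For each, (1 + 1/p^3) = (p^3 + 1)/p^3. Multiplying these fractions over p ∈ [2, 3, 5, 7, 11, 13, 17, 19, 23, 29, 31, 37, 41, 43] gives 77199709041125603078439960576/65340146372601957980502060935. (In the limit P → ∞ this tends to ζ(3)/ζ(6).)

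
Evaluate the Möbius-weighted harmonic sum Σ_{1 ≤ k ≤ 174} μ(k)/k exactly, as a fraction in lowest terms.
Σ μ(k)/k = -291895861671370214401988773976597804369856804354890517841750669749/27764983964554203230141949225149376041830084932479143674493613998285

Values of μ(k) for 1 ≤ k ≤ 174: μ(1) = 1, μ(2) = -1, μ(3) = -1, μ(5) = -1, μ(6) = 1, μ(7) = -1, μ(10) = 1, μ(11) = -1, μ(13) = -1, μ(14) = 1, μ(15) = 1, μ(17) = -1, μ(19) = -1, μ(21) = 1, μ(22) = 1, μ(23) = -1, μ(26) = 1, μ(29) = -1, μ(30) = -1, μ(31) = -1, μ(33) = 1, μ(34) = 1, μ(35) = 1, μ(37) = -1, μ(38) = 1, μ(39) = 1, μ(41) = -1, μ(42) = -1, μ(43) = -1, μ(46) = 1, μ(47) = -1, μ(51) = 1, μ(53) = -1, μ(55) = 1, μ(57) = 1, μ(58) = 1, μ(59) = -1, μ(61) = -1, μ(62) = 1, μ(65) = 1, μ(66) = -1, μ(67) = -1, μ(69) = 1, μ(70) = -1, μ(71) = -1, μ(73) = -1, μ(74) = 1, μ(77) = 1, μ(78) = -1, μ(79) = -1, μ(82) = 1, μ(83) = -1, μ(85) = 1, μ(86) = 1, μ(87) = 1, μ(89) = -1, μ(91) = 1, μ(93) = 1, μ(94) = 1, μ(95) = 1, μ(97) = -1, μ(101) = -1, μ(102) = -1, μ(103) = -1, μ(105) = -1, μ(106) = 1, μ(107) = -1, μ(109) = -1, μ(110) = -1, μ(111) = 1, μ(113) = -1, μ(114) = -1, μ(115) = 1, μ(118) = 1, μ(119) = 1, μ(122) = 1, μ(123) = 1, μ(127) = -1, μ(129) = 1, μ(130) = -1, μ(131) = -1, μ(133) = 1, μ(134) = 1, μ(137) = -1, μ(138) = -1, μ(139) = -1, μ(141) = 1, μ(142) = 1, μ(143) = 1, μ(145) = 1, μ(146) = 1, μ(149) = -1, μ(151) = -1, μ(154) = -1, μ(155) = 1, μ(157) = -1, μ(158) = 1, μ(159) = 1, μ(161) = 1, μ(163) = -1, μ(165) = -1, μ(166) = 1, μ(167) = -1, μ(170) = -1, μ(173) = -1, μ(174) = -1, with μ = 0 on non-squarefree integers. Summing μ(k)/k for k where μ(k) ≠ 0 gives -291895861671370214401988773976597804369856804354890517841750669749/27764983964554203230141949225149376041830084932479143674493613998285 ≈ -0.0105. (PNT ⟺ this sum → 0 as n → ∞.)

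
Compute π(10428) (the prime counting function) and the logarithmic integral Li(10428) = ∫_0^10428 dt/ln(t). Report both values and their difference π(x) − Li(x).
π(10428) = 1275;  Li(10428) ≈ 1292.50;  π(x) − Li(x) ≈ -17.50.

Direct count of primes ≤ 10428 gives π(10428) = 1275. Numerical evaluation of the logarithmic integral gives Li(10428) ≈ 1292.50. The difference π(x) − Li(x) ≈ -17.50 is typically negative for small/moderate x (Li(x) overestimates), though Littlewood's theorem shows this sign changes infinitely often.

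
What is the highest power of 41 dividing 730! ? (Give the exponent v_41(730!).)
v_41(730!) = 17

Legendre's formula: v_p(n!) = Σ_{k ≥ 1} ⌊n / p^k⌋. For p = 41, n = 730, the terms are:
  ⌊730/41^1⌋ = ⌊730/41⌋ = 17
(the next term ⌊730/41^2⌋ = 0, terminating the sum). Summing: v_41(730!) = 17 = 17.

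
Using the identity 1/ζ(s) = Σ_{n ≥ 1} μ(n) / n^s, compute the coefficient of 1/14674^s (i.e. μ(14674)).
μ(14674) = 1

Factor n = 14674 = 2 · 11 · 23 · 29. μ(n) = 0 if any exponent ≥ 2 (not squarefree); otherwise μ(n) = (−1)^{ω(n)} where ω(n) is the number of distinct prime factors. Applying: μ(14674) = 1.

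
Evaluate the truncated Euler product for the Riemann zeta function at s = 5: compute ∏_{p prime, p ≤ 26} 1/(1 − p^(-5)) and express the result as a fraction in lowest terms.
∏ = 582482264223124461788463317320875/561738592476112179351889397970176

The primes p ≤ 26 are [2, 3, 5, 7, 11, 13, 17, 19, 23]. For each prime, (1 − 1/p^5)^(-1) = p^5 / (p^5 − 1). The product is (1 − 1/2^5)^(-1), (1 − 1/3^5)^(-1), (1 − 1/5^5)^(-1), (1 − 1/7^5)^(-1), (1 − 1/11^5)^(-1), (1 − 1/13^5)^(-1), (1 − 1/17^5)^(-1), (1 − 1/19^5)^(-1), (1 − 1/23^5)^(-1) = ∏ p^5 / (p^5 − 1) = 582482264223124461788463317320875/561738592476112179351889397970176.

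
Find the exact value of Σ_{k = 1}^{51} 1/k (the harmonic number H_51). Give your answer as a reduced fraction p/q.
H_51 = 14004003155738682347159/3099044504245996706400

Direct summation: H_51 = 1 + 1/2 + ... + 1/51. The least common denominator is lcm(1, ..., 51) = 3099044504245996706400; over this denominator the numerator is 3099044504245996706400 + 1549522252122998353200 + 1033014834748665568800 + 774761126061499176600 + 619808900849199341280 + 516507417374332784400 + 442720643463713815200 + 387380563030749588300 + 344338278249555189600 + 309904450424599670640 + 281731318567817882400 + 258253708687166392200 + 238388038788153592800 + 221360321731856907600 + 206602966949733113760 + 193690281515374794150 + 182296735543882159200 + 172169139124777594800 + 163107605486631405600 + 154952225212299835320 + 147573547821237938400 + 140865659283908941200 + 134741065401999856800 + 129126854343583196100 + 123961780169839868256 + 119194019394076796400 + 114779426083185063200 + 110680160865928453800 + 106863603594689541600 + 103301483474866556880 + 99969177556322474400 + 96845140757687397075 + 93910439522605960800 + 91148367771941079600 + 88544128692742763040 + 86084569562388797400 + 83757959574216127200 + 81553802743315702800 + 79462679596051197600 + 77476112606149917660 + 75586451323073090400 + 73786773910618969200 + 72070802424325504800 + 70432829641954470600 + 68867655649911037920 + 67370532700999928400 + 65937117111616951200 + 64563427171791598050 + 63245806209101973600 + 61980890084919934128 + 60765578514627386400 = 14004003155738682347159, so H_51 = 14004003155738682347159/3099044504245996706400 (already in lowest terms) ≈ 4.51881. (The PNT-adjacent estimate ln(51) + γ ≈ 4.50904 matches within O(1/n).)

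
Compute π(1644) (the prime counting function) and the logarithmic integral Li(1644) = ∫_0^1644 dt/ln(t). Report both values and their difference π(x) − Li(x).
π(1644) = 259;  Li(1644) ≈ 267.38;  π(x) − Li(x) ≈ -8.38.

Direct count of primes ≤ 1644 gives π(1644) = 259. Numerical evaluation of the logarithmic integral gives Li(1644) ≈ 267.38. The difference π(x) − Li(x) ≈ -8.38 is typically negative for small/moderate x (Li(x) overestimates), though Littlewood's theorem shows this sign changes infinitely often.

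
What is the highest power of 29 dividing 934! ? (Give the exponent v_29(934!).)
v_29(934!) = 33

Legendre's formula: v_p(n!) = Σ_{k ≥ 1} ⌊n / p^k⌋. For p = 29, n = 934, the terms are:
  ⌊934/29^1⌋ = ⌊934/29⌋ = 32
  ⌊934/29^2⌋ = ⌊934/841⌋ = 1
(the next term ⌊934/29^3⌋ = 0, terminating the sum). Summing: v_29(934!) = 32 + 1 = 33.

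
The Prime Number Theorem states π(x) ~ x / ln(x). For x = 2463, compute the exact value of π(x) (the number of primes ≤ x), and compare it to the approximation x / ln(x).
π(2463) = 364;  x/ln(x) ≈ 315.40;  relative error ≈ 13.35%.

Directly count primes up to 2463: π(2463) = 364. The PNT approximation gives 2463/ln(2463) ≈ 2463/7.80914 ≈ 315.40. Relative error (π(x) − x/ln(x)) / π(x) ≈ 13.35%; the approximation is known to undercount slightly (Li(x) is a better estimate).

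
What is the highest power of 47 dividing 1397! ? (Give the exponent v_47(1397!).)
v_47(1397!) = 29

Legendre's formula: v_p(n!) = Σ_{k ≥ 1} ⌊n / p^k⌋. For p = 47, n = 1397, the terms are:
  ⌊1397/47^1⌋ = ⌊1397/47⌋ = 29
(the next term ⌊1397/47^2⌋ = 0, terminating the sum). Summing: v_47(1397!) = 29 = 29.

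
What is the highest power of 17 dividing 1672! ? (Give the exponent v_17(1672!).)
v_17(1672!) = 103

Legendre's formula: v_p(n!) = Σ_{k ≥ 1} ⌊n / p^k⌋. For p = 17, n = 1672, the terms are:
  ⌊1672/17^1⌋ = ⌊1672/17⌋ = 98
  ⌊1672/17^2⌋ = ⌊1672/289⌋ = 5
(the next term ⌊1672/17^3⌋ = 0, terminating the sum). Summing: v_17(1672!) = 98 + 5 = 103.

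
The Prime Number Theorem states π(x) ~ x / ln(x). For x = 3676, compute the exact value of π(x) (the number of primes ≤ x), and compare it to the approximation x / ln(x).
π(3676) = 513;  x/ln(x) ≈ 447.77;  relative error ≈ 12.72%.

Directly count primes up to 3676: π(3676) = 513. The PNT approximation gives 3676/ln(3676) ≈ 3676/8.20958 ≈ 447.77. Relative error (π(x) − x/ln(x)) / π(x) ≈ 12.72%; the approximation is known to undercount slightly (Li(x) is a better estimate).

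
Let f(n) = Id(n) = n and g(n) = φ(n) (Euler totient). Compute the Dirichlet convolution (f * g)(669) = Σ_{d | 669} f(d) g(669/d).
(Id * φ)(669) = 2225

Divisors of 669: [1, 3, 223, 669]. For each d | 669:
  d = 1: Id(1) · φ(669/1) = 1 · 444 = 444
  d = 3: Id(3) · φ(669/3) = 3 · 222 = 666
  d = 223: Id(223) · φ(669/223) = 223 · 2 = 446
  d = 669: Id(669) · φ(669/669) = 669 · 1 = 669
Summing: (Id * φ)(669) = 444 + 666 + 446 + 669 = 2225.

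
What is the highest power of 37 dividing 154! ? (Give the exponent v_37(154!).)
v_37(154!) = 4

Legendre's formula: v_p(n!) = Σ_{k ≥ 1} ⌊n / p^k⌋. For p = 37, n = 154, the terms are:
  ⌊154/37^1⌋ = ⌊154/37⌋ = 4
(the next term ⌊154/37^2⌋ = 0, terminating the sum). Summing: v_37(154!) = 4 = 4.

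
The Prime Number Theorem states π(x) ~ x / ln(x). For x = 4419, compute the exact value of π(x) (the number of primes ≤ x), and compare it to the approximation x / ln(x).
π(4419) = 600;  x/ln(x) ≈ 526.47;  relative error ≈ 12.26%.

Directly count primes up to 4419: π(4419) = 600. The PNT approximation gives 4419/ln(4419) ≈ 4419/8.39367 ≈ 526.47. Relative error (π(x) − x/ln(x)) / π(x) ≈ 12.26%; the approximation is known to undercount slightly (Li(x) is a better estimate).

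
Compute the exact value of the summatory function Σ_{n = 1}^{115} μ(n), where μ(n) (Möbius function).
Σ_{n ≤ 115} μ(n) = -5

Compute μ(n) for each 1 ≤ n ≤ 115: μ(1) = 1, μ(2) = -1, μ(3) = -1, μ(4) = 0, μ(5) = -1, μ(6) = 1, μ(7) = -1, μ(8) = 0, μ(9) = 0, μ(10) = 1, μ(11) = -1, μ(12) = 0, μ(13) = -1, μ(14) = 1, μ(15) = 1, μ(16) = 0, μ(17) = -1, μ(18) = 0, μ(19) = -1, μ(20) = 0, μ(21) = 1, μ(22) = 1, μ(23) = -1, μ(24) = 0, μ(25) = 0, μ(26) = 1, μ(27) = 0, μ(28) = 0, μ(29) = -1, μ(30) = -1, μ(31) = -1, μ(32) = 0, μ(33) = 1, μ(34) = 1, μ(35) = 1, μ(36) = 0, μ(37) = -1, μ(38) = 1, μ(39) = 1, μ(40) = 0, μ(41) = -1, μ(42) = -1, μ(43) = -1, μ(44) = 0, μ(45) = 0, μ(46) = 1, μ(47) = -1, μ(48) = 0, μ(49) = 0, μ(50) = 0, μ(51) = 1, μ(52) = 0, μ(53) = -1, μ(54) = 0, μ(55) = 1, μ(56) = 0, μ(57) = 1, μ(58) = 1, μ(59) = -1, μ(60) = 0, μ(61) = -1, μ(62) = 1, μ(63) = 0, μ(64) = 0, μ(65) = 1, μ(66) = -1, μ(67) = -1, μ(68) = 0, μ(69) = 1, μ(70) = -1, μ(71) = -1, μ(72) = 0, μ(73) = -1, μ(74) = 1, μ(75) = 0, μ(76) = 0, μ(77) = 1, μ(78) = -1, μ(79) = -1, μ(80) = 0, μ(81) = 0, μ(82) = 1, μ(83) = -1, μ(84) = 0, μ(85) = 1, μ(86) = 1, μ(87) = 1, μ(88) = 0, μ(89) = -1, μ(90) = 0, μ(91) = 1, μ(92) = 0, μ(93) = 1, μ(94) = 1, μ(95) = 1, μ(96) = 0, μ(97) = -1, μ(98) = 0, μ(99) = 0, μ(100) = 0, μ(101) = -1, μ(102) = -1, μ(103) = -1, μ(104) = 0, μ(105) = -1, μ(106) = 1, μ(107) = -1, μ(108) = 0, μ(109) = -1, μ(110) = -1, μ(111) = 1, μ(112) = 0, μ(113) = -1, μ(114) = -1, μ(115) = 1. Summing all 115 values: -5. (Mertens function M(x) = Σ_{n ≤ x} μ(n); on average M(x) should be small (PNT ⟺ M(x) = o(x)).)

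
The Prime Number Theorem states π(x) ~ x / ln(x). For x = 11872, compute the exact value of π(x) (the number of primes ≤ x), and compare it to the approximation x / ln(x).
π(11872) = 1423;  x/ln(x) ≈ 1265.41;  relative error ≈ 11.07%.

Directly count primes up to 11872: π(11872) = 1423. The PNT approximation gives 11872/ln(11872) ≈ 11872/9.38194 ≈ 1265.41. Relative error (π(x) − x/ln(x)) / π(x) ≈ 11.07%; the approximation is known to undercount slightly (Li(x) is a better estimate).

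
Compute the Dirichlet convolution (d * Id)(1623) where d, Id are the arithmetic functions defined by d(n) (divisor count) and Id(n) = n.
(d * Id)(1623) = 2715

Divisors of 1623: [1, 3, 541, 1623]. For each d | 1623:
  d = 1: d(1) · Id(1623/1) = 1 · 1623 = 1623
  d = 3: d(3) · Id(1623/3) = 2 · 541 = 1082
  d = 541: d(541) · Id(1623/541) = 2 · 3 = 6
  d = 1623: d(1623) · Id(1623/1623) = 4 · 1 = 4
Summing: (d * Id)(1623) = 1623 + 1082 + 6 + 4 = 2715.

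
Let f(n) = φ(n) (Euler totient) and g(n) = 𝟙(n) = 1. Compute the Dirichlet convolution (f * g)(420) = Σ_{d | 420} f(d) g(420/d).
(φ * 𝟙)(420) = 420

Divisors of 420: [1, 2, 3, 4, 5, 6, 7, 10, 12, 14, 15, 20, 21, 28, 30, 35, 42, 60, 70, 84, 105, 140, 210, 420]. For each d | 420:
  d = 1: φ(1) · 𝟙(420/1) = 1 · 1 = 1
  d = 2: φ(2) · 𝟙(420/2) = 1 · 1 = 1
  d = 3: φ(3) · 𝟙(420/3) = 2 · 1 = 2
  d = 4: φ(4) · 𝟙(420/4) = 2 · 1 = 2
  d = 5: φ(5) · 𝟙(420/5) = 4 · 1 = 4
  d = 6: φ(6) · 𝟙(420/6) = 2 · 1 = 2
  d = 7: φ(7) · 𝟙(420/7) = 6 · 1 = 6
  d = 10: φ(10) · 𝟙(420/10) = 4 · 1 = 4
  d = 12: φ(12) · 𝟙(420/12) = 4 · 1 = 4
  d = 14: φ(14) · 𝟙(420/14) = 6 · 1 = 6
  d = 15: φ(15) · 𝟙(420/15) = 8 · 1 = 8
  d = 20: φ(20) · 𝟙(420/20) = 8 · 1 = 8
  d = 21: φ(21) · 𝟙(420/21) = 12 · 1 = 12
  d = 28: φ(28) · 𝟙(420/28) = 12 · 1 = 12
  d = 30: φ(30) · 𝟙(420/30) = 8 · 1 = 8
  d = 35: φ(35) · 𝟙(420/35) = 24 · 1 = 24
  d = 42: φ(42) · 𝟙(420/42) = 12 · 1 = 12
  d = 60: φ(60) · 𝟙(420/60) = 16 · 1 = 16
  d = 70: φ(70) · 𝟙(420/70) = 24 · 1 = 24
  d = 84: φ(84) · 𝟙(420/84) = 24 · 1 = 24
  d = 105: φ(105) · 𝟙(420/105) = 48 · 1 = 48
  d = 140: φ(140) · 𝟙(420/140) = 48 · 1 = 48
  d = 210: φ(210) · 𝟙(420/210) = 48 · 1 = 48
  d = 420: φ(420) · 𝟙(420/420) = 96 · 1 = 96
Summing: (φ * 𝟙)(420) = 1 + 1 + 2 + 2 + 4 + 2 + 6 + 4 + 4 + 6 + 8 + 8 + 12 + 12 + 8 + 24 + 12 + 16 + 24 + 24 + 48 + 48 + 48 + 96 = 420.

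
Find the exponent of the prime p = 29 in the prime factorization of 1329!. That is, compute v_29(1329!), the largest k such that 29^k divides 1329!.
v_29(1329!) = 46

Legendre's formula: v_p(n!) = Σ_{k ≥ 1} ⌊n / p^k⌋. For p = 29, n = 1329, the terms are:
  ⌊1329/29^1⌋ = ⌊1329/29⌋ = 45
  ⌊1329/29^2⌋ = ⌊1329/841⌋ = 1
(the next term ⌊1329/29^3⌋ = 0, terminating the sum). Summing: v_29(1329!) = 45 + 1 = 46.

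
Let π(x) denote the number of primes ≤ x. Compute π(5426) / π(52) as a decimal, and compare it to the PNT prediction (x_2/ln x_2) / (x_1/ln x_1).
π(5426)/π(52) = 716/15 ≈ 47.7333;  PNT prediction ≈ 47.9473.

π(52) = 15 and π(5426) = 716, so π(5426)/π(52) ≈ 47.7333. The PNT-predicted ratio is (5426/ln(5426)) / (52/ln(52)) ≈ 47.9473. The two agree to within a few percent, as expected.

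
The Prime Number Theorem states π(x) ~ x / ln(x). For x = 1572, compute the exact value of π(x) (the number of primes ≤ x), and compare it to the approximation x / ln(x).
π(1572) = 248;  x/ln(x) ≈ 213.58;  relative error ≈ 13.88%.

Directly count primes up to 1572: π(1572) = 248. The PNT approximation gives 1572/ln(1572) ≈ 1572/7.36010 ≈ 213.58. Relative error (π(x) − x/ln(x)) / π(x) ≈ 13.88%; the approximation is known to undercount slightly (Li(x) is a better estimate).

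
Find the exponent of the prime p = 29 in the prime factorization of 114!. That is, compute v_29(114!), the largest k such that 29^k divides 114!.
v_29(114!) = 3

Legendre's formula: v_p(n!) = Σ_{k ≥ 1} ⌊n / p^k⌋. For p = 29, n = 114, the terms are:
  ⌊114/29^1⌋ = ⌊114/29⌋ = 3
(the next term ⌊114/29^2⌋ = 0, terminating the sum). Summing: v_29(114!) = 3 = 3.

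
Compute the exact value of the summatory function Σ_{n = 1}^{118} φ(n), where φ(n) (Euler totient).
Σ_{n ≤ 118} φ(n) = 4258

Compute φ(n) for each 1 ≤ n ≤ 118: φ(1) = 1, φ(2) = 1, φ(3) = 2, φ(4) = 2, φ(5) = 4, φ(6) = 2, φ(7) = 6, φ(8) = 4, φ(9) = 6, φ(10) = 4, φ(11) = 10, φ(12) = 4, φ(13) = 12, φ(14) = 6, φ(15) = 8, φ(16) = 8, φ(17) = 16, φ(18) = 6, φ(19) = 18, φ(20) = 8, φ(21) = 12, φ(22) = 10, φ(23) = 22, φ(24) = 8, φ(25) = 20, φ(26) = 12, φ(27) = 18, φ(28) = 12, φ(29) = 28, φ(30) = 8, φ(31) = 30, φ(32) = 16, φ(33) = 20, φ(34) = 16, φ(35) = 24, φ(36) = 12, φ(37) = 36, φ(38) = 18, φ(39) = 24, φ(40) = 16, φ(41) = 40, φ(42) = 12, φ(43) = 42, φ(44) = 20, φ(45) = 24, φ(46) = 22, φ(47) = 46, φ(48) = 16, φ(49) = 42, φ(50) = 20, φ(51) = 32, φ(52) = 24, φ(53) = 52, φ(54) = 18, φ(55) = 40, φ(56) = 24, φ(57) = 36, φ(58) = 28, φ(59) = 58, φ(60) = 16, φ(61) = 60, φ(62) = 30, φ(63) = 36, φ(64) = 32, φ(65) = 48, φ(66) = 20, φ(67) = 66, φ(68) = 32, φ(69) = 44, φ(70) = 24, φ(71) = 70, φ(72) = 24, φ(73) = 72, φ(74) = 36, φ(75) = 40, φ(76) = 36, φ(77) = 60, φ(78) = 24, φ(79) = 78, φ(80) = 32, φ(81) = 54, φ(82) = 40, φ(83) = 82, φ(84) = 24, φ(85) = 64, φ(86) = 42, φ(87) = 56, φ(88) = 40, φ(89) = 88, φ(90) = 24, φ(91) = 72, φ(92) = 44, φ(93) = 60, φ(94) = 46, φ(95) = 72, φ(96) = 32, φ(97) = 96, φ(98) = 42, φ(99) = 60, φ(100) = 40, φ(101) = 100, φ(102) = 32, φ(103) = 102, φ(104) = 48, φ(105) = 48, φ(106) = 52, φ(107) = 106, φ(108) = 36, φ(109) = 108, φ(110) = 40, φ(111) = 72, φ(112) = 48, φ(113) = 112, φ(114) = 36, φ(115) = 88, φ(116) = 56, φ(117) = 72, φ(118) = 58. Summing all 118 values: 4258. (Average order: Σ_{n ≤ x} φ(n) ~ (3/π²) x². For x = 118, (3/π²)·118² ≈ 4232.39.)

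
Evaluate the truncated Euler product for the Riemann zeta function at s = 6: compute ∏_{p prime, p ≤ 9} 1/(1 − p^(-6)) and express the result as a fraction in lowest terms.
∏ = 5359375/5268016

The primes p ≤ 9 are [2, 3, 5, 7]. For each prime, (1 − 1/p^6)^(-1) = p^6 / (p^6 − 1). The product is (1 − 1/2^6)^(-1), (1 − 1/3^6)^(-1), (1 − 1/5^6)^(-1), (1 − 1/7^6)^(-1) = ∏ p^6 / (p^6 − 1) = 5359375/5268016.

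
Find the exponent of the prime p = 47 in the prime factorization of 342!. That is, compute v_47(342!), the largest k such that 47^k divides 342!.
v_47(342!) = 7

Legendre's formula: v_p(n!) = Σ_{k ≥ 1} ⌊n / p^k⌋. For p = 47, n = 342, the terms are:
  ⌊342/47^1⌋ = ⌊342/47⌋ = 7
(the next term ⌊342/47^2⌋ = 0, terminating the sum). Summing: v_47(342!) = 7 = 7.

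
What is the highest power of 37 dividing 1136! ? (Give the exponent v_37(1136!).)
v_37(1136!) = 30

Legendre's formula: v_p(n!) = Σ_{k ≥ 1} ⌊n / p^k⌋. For p = 37, n = 1136, the terms are:
  ⌊1136/37^1⌋ = ⌊1136/37⌋ = 30
(the next term ⌊1136/37^2⌋ = 0, terminating the sum). Summing: v_37(1136!) = 30 = 30.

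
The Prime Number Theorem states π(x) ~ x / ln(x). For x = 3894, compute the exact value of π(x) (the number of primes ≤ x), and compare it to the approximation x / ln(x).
π(3894) = 539;  x/ln(x) ≈ 471.02;  relative error ≈ 12.61%.

Directly count primes up to 3894: π(3894) = 539. The PNT approximation gives 3894/ln(3894) ≈ 3894/8.26719 ≈ 471.02. Relative error (π(x) − x/ln(x)) / π(x) ≈ 12.61%; the approximation is known to undercount slightly (Li(x) is a better estimate).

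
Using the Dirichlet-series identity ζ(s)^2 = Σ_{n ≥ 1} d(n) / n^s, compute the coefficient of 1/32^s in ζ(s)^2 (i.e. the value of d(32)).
d(32) = 6

ζ(s)^2 = (Σ 1/m^s)(Σ 1/k^s). The coefficient of 1/n^s in the product is the number of ordered pairs (m, k) with mk = n, which equals d(n). For n = 32, divisors are [1, 2, 4, 8, 16, 32], so d(32) = 6.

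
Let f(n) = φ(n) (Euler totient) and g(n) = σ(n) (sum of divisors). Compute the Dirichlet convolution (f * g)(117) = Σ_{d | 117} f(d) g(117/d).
(φ * σ)(117) = 702

Divisors of 117: [1, 3, 9, 13, 39, 117]. For each d | 117:
  d = 1: φ(1) · σ(117/1) = 1 · 182 = 182
  d = 3: φ(3) · σ(117/3) = 2 · 56 = 112
  d = 9: φ(9) · σ(117/9) = 6 · 14 = 84
  d = 13: φ(13) · σ(117/13) = 12 · 13 = 156
  d = 39: φ(39) · σ(117/39) = 24 · 4 = 96
  d = 117: φ(117) · σ(117/117) = 72 · 1 = 72
Summing: (φ * σ)(117) = 182 + 112 + 84 + 156 + 96 + 72 = 702.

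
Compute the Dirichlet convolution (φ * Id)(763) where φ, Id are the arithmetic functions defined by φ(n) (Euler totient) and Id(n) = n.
(φ * Id)(763) = 2821

Divisors of 763: [1, 7, 109, 763]. For each d | 763:
  d = 1: φ(1) · Id(763/1) = 1 · 763 = 763
  d = 7: φ(7) · Id(763/7) = 6 · 109 = 654
  d = 109: φ(109) · Id(763/109) = 108 · 7 = 756
  d = 763: φ(763) · Id(763/763) = 648 · 1 = 648
Summing: (φ * Id)(763) = 763 + 654 + 756 + 648 = 2821.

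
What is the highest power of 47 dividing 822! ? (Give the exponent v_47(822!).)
v_47(822!) = 17

Legendre's formula: v_p(n!) = Σ_{k ≥ 1} ⌊n / p^k⌋. For p = 47, n = 822, the terms are:
  ⌊822/47^1⌋ = ⌊822/47⌋ = 17
(the next term ⌊822/47^2⌋ = 0, terminating the sum). Summing: v_47(822!) = 17 = 17.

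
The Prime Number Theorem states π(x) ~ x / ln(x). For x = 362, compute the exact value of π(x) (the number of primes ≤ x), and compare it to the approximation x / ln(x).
π(362) = 72;  x/ln(x) ≈ 61.44;  relative error ≈ 14.66%.

Directly count primes up to 362: π(362) = 72. The PNT approximation gives 362/ln(362) ≈ 362/5.89164 ≈ 61.44. Relative error (π(x) − x/ln(x)) / π(x) ≈ 14.66%; the approximation is known to undercount slightly (Li(x) is a better estimate).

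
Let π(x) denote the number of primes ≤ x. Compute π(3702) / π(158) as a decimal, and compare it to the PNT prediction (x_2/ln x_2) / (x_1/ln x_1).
π(3702)/π(158) = 517/37 ≈ 13.9730;  PNT prediction ≈ 14.4364.

π(158) = 37 and π(3702) = 517, so π(3702)/π(158) ≈ 13.9730. The PNT-predicted ratio is (3702/ln(3702)) / (158/ln(158)) ≈ 14.4364. The two agree to within a few percent, as expected.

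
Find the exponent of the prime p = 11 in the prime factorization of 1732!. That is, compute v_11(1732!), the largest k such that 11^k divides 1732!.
v_11(1732!) = 172

Legendre's formula: v_p(n!) = Σ_{k ≥ 1} ⌊n / p^k⌋. For p = 11, n = 1732, the terms are:
  ⌊1732/11^1⌋ = ⌊1732/11⌋ = 157
  ⌊1732/11^2⌋ = ⌊1732/121⌋ = 14
  ⌊1732/11^3⌋ = ⌊1732/1331⌋ = 1
(the next term ⌊1732/11^4⌋ = 0, terminating the sum). Summing: v_11(1732!) = 157 + 14 + 1 = 172.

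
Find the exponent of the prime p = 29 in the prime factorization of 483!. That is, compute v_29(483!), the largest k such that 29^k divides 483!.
v_29(483!) = 16

Legendre's formula: v_p(n!) = Σ_{k ≥ 1} ⌊n / p^k⌋. For p = 29, n = 483, the terms are:
  ⌊483/29^1⌋ = ⌊483/29⌋ = 16
(the next term ⌊483/29^2⌋ = 0, terminating the sum). Summing: v_29(483!) = 16 = 16.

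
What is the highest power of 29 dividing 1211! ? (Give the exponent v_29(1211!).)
v_29(1211!) = 42

Legendre's formula: v_p(n!) = Σ_{k ≥ 1} ⌊n / p^k⌋. For p = 29, n = 1211, the terms are:
  ⌊1211/29^1⌋ = ⌊1211/29⌋ = 41
  ⌊1211/29^2⌋ = ⌊1211/841⌋ = 1
(the next term ⌊1211/29^3⌋ = 0, terminating the sum). Summing: v_29(1211!) = 41 + 1 = 42.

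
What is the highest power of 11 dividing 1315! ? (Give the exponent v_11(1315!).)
v_11(1315!) = 129

Legendre's formula: v_p(n!) = Σ_{k ≥ 1} ⌊n / p^k⌋. For p = 11, n = 1315, the terms are:
  ⌊1315/11^1⌋ = ⌊1315/11⌋ = 119
  ⌊1315/11^2⌋ = ⌊1315/121⌋ = 10
(the next term ⌊1315/11^3⌋ = 0, terminating the sum). Summing: v_11(1315!) = 119 + 10 = 129.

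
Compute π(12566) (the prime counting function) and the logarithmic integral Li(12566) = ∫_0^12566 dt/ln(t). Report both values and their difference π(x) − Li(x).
π(12566) = 1500;  Li(12566) ≈ 1521.21;  π(x) − Li(x) ≈ -21.21.

Direct count of primes ≤ 12566 gives π(12566) = 1500. Numerical evaluation of the logarithmic integral gives Li(12566) ≈ 1521.21. The difference π(x) − Li(x) ≈ -21.21 is typically negative for small/moderate x (Li(x) overestimates), though Littlewood's theorem shows this sign changes infinitely often.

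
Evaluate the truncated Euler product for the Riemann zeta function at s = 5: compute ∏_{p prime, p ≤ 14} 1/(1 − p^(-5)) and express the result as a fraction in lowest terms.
∏ = 2548391272552125/2457639696903844

The primes p ≤ 14 are [2, 3, 5, 7, 11, 13]. For each prime, (1 − 1/p^5)^(-1) = p^5 / (p^5 − 1). The product is (1 − 1/2^5)^(-1), (1 − 1/3^5)^(-1), (1 − 1/5^5)^(-1), (1 − 1/7^5)^(-1), (1 − 1/11^5)^(-1), (1 − 1/13^5)^(-1) = ∏ p^5 / (p^5 − 1) = 2548391272552125/2457639696903844.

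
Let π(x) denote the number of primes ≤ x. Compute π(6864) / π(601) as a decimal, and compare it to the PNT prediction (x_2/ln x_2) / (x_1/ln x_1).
π(6864)/π(601) = 883/110 ≈ 8.0273;  PNT prediction ≈ 8.2723.

π(601) = 110 and π(6864) = 883, so π(6864)/π(601) ≈ 8.0273. The PNT-predicted ratio is (6864/ln(6864)) / (601/ln(601)) ≈ 8.2723. The two agree to within a few percent, as expected.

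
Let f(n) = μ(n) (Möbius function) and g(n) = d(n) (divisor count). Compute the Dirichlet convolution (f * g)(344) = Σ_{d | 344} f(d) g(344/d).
(μ * d)(344) = 1

Divisors of 344: [1, 2, 4, 8, 43, 86, 172, 344]. For each d | 344:
  d = 1: μ(1) · d(344/1) = 1 · 8 = 8
  d = 2: μ(2) · d(344/2) = -1 · 6 = -6
  d = 4: μ(4) · d(344/4) = 0 · 4 = 0
  d = 8: μ(8) · d(344/8) = 0 · 2 = 0
  d = 43: μ(43) · d(344/43) = -1 · 4 = -4
  d = 86: μ(86) · d(344/86) = 1 · 3 = 3
  d = 172: μ(172) · d(344/172) = 0 · 2 = 0
  d = 344: μ(344) · d(344/344) = 0 · 1 = 0
Summing: (μ * d)(344) = 8 + -6 + 0 + 0 + -4 + 3 + 0 + 0 = 1.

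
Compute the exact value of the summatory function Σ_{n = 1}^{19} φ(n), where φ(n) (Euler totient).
Σ_{n ≤ 19} φ(n) = 120

Compute φ(n) for each 1 ≤ n ≤ 19: φ(1) = 1, φ(2) = 1, φ(3) = 2, φ(4) = 2, φ(5) = 4, φ(6) = 2, φ(7) = 6, φ(8) = 4, φ(9) = 6, φ(10) = 4, φ(11) = 10, φ(12) = 4, φ(13) = 12, φ(14) = 6, φ(15) = 8, φ(16) = 8, φ(17) = 16, φ(18) = 6, φ(19) = 18. Summing all 19 values: 120. (Average order: Σ_{n ≤ x} φ(n) ~ (3/π²) x². For x = 19, (3/π²)·19² ≈ 109.73.)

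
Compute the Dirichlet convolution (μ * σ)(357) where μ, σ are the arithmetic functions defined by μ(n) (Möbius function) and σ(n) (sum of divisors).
(μ * σ)(357) = 357

Divisors of 357: [1, 3, 7, 17, 21, 51, 119, 357]. For each d | 357:
  d = 1: μ(1) · σ(357/1) = 1 · 576 = 576
  d = 3: μ(3) · σ(357/3) = -1 · 144 = -144
  d = 7: μ(7) · σ(357/7) = -1 · 72 = -72
  d = 17: μ(17) · σ(357/17) = -1 · 32 = -32
  d = 21: μ(21) · σ(357/21) = 1 · 18 = 18
  d = 51: μ(51) · σ(357/51) = 1 · 8 = 8
  d = 119: μ(119) · σ(357/119) = 1 · 4 = 4
  d = 357: μ(357) · σ(357/357) = -1 · 1 = -1
Summing: (μ * σ)(357) = 576 + -144 + -72 + -32 + 18 + 8 + 4 + -1 = 357.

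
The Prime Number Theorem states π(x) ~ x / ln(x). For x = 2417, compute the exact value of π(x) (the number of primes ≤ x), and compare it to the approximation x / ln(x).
π(2417) = 359;  x/ln(x) ≈ 310.26;  relative error ≈ 13.58%.

Directly count primes up to 2417: π(2417) = 359. The PNT approximation gives 2417/ln(2417) ≈ 2417/7.79028 ≈ 310.26. Relative error (π(x) − x/ln(x)) / π(x) ≈ 13.58%; the approximation is known to undercount slightly (Li(x) is a better estimate).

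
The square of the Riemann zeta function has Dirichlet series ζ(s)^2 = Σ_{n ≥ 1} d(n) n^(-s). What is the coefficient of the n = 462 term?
d(462) = 16

ζ(s)^2 = (Σ 1/m^s)(Σ 1/k^s). The coefficient of 1/n^s in the product is the number of ordered pairs (m, k) with mk = n, which equals d(n). For n = 462, divisors are [1, 2, 3, 6, 7, 11, 14, 21, 22, 33, 42, 66, 77, 154, 231, 462], so d(462) = 16.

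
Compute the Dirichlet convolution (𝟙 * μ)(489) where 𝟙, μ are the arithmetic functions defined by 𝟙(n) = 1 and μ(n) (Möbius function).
(𝟙 * μ)(489) = 0

Divisors of 489: [1, 3, 163, 489]. For each d | 489:
  d = 1: 𝟙(1) · μ(489/1) = 1 · 1 = 1
  d = 3: 𝟙(3) · μ(489/3) = 1 · -1 = -1
  d = 163: 𝟙(163) · μ(489/163) = 1 · -1 = -1
  d = 489: 𝟙(489) · μ(489/489) = 1 · 1 = 1
Summing: (𝟙 * μ)(489) = 1 + -1 + -1 + 1 = 0.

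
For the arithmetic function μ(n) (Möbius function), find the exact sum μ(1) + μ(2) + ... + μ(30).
Σ_{n ≤ 30} μ(n) = -3

Compute μ(n) for each 1 ≤ n ≤ 30: μ(1) = 1, μ(2) = -1, μ(3) = -1, μ(4) = 0, μ(5) = -1, μ(6) = 1, μ(7) = -1, μ(8) = 0, μ(9) = 0, μ(10) = 1, μ(11) = -1, μ(12) = 0, μ(13) = -1, μ(14) = 1, μ(15) = 1, μ(16) = 0, μ(17) = -1, μ(18) = 0, μ(19) = -1, μ(20) = 0, μ(21) = 1, μ(22) = 1, μ(23) = -1, μ(24) = 0, μ(25) = 0, μ(26) = 1, μ(27) = 0, μ(28) = 0, μ(29) = -1, μ(30) = -1. Summing all 30 values: -3. (Mertens function M(x) = Σ_{n ≤ x} μ(n); on average M(x) should be small (PNT ⟺ M(x) = o(x)).)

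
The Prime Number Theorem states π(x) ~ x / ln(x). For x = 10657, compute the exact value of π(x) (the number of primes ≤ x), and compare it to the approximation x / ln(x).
π(10657) = 1300;  x/ln(x) ≈ 1149.13;  relative error ≈ 11.61%.

Directly count primes up to 10657: π(10657) = 1300. The PNT approximation gives 10657/ln(10657) ≈ 10657/9.27397 ≈ 1149.13. Relative error (π(x) − x/ln(x)) / π(x) ≈ 11.61%; the approximation is known to undercount slightly (Li(x) is a better estimate).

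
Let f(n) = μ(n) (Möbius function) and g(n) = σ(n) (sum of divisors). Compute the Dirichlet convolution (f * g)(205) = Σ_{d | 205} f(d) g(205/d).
(μ * σ)(205) = 205

Divisors of 205: [1, 5, 41, 205]. For each d | 205:
  d = 1: μ(1) · σ(205/1) = 1 · 252 = 252
  d = 5: μ(5) · σ(205/5) = -1 · 42 = -42
  d = 41: μ(41) · σ(205/41) = -1 · 6 = -6
  d = 205: μ(205) · σ(205/205) = 1 · 1 = 1
Summing: (μ * σ)(205) = 252 + -42 + -6 + 1 = 205.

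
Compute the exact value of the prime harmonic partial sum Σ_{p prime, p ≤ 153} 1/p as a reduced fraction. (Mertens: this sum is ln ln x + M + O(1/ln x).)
Σ 1/p = 426559540131011718238816115585684956391671166781102121476137/225319534991831177328890236228992001350685163362356544091910

π(153) = 36, so the primes ≤ 153 are [2, 3, 5, 7, 11, 13, 17, 19, 23, 29, 31, 37, 41, 43, 47, 53, 59, 61, 67, 71, 73, 79, 83, 89, 97, 101, 103, 107, 109, 113, 127, 131, 137, 139, 149, 151]. Summing 1/p over these primes: 426559540131011718238816115585684956391671166781102121476137/225319534991831177328890236228992001350685163362356544091910 ≈ 1.8931. Mertens estimate ln ln(153) + 0.2615 ≈ 1.8770.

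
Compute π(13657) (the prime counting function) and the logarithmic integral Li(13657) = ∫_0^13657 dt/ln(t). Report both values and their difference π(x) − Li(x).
π(13657) = 1613;  Li(13657) ≈ 1636.28;  π(x) − Li(x) ≈ -23.28.

Direct count of primes ≤ 13657 gives π(13657) = 1613. Numerical evaluation of the logarithmic integral gives Li(13657) ≈ 1636.28. The difference π(x) − Li(x) ≈ -23.28 is typically negative for small/moderate x (Li(x) overestimates), though Littlewood's theorem shows this sign changes infinitely often.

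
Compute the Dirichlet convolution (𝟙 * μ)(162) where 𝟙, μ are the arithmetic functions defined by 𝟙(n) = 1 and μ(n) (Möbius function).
(𝟙 * μ)(162) = 0

Divisors of 162: [1, 2, 3, 6, 9, 18, 27, 54, 81, 162]. For each d | 162:
  d = 1: 𝟙(1) · μ(162/1) = 1 · 0 = 0
  d = 2: 𝟙(2) · μ(162/2) = 1 · 0 = 0
  d = 3: 𝟙(3) · μ(162/3) = 1 · 0 = 0
  d = 6: 𝟙(6) · μ(162/6) = 1 · 0 = 0
  d = 9: 𝟙(9) · μ(162/9) = 1 · 0 = 0
  d = 18: 𝟙(18) · μ(162/18) = 1 · 0 = 0
  d = 27: 𝟙(27) · μ(162/27) = 1 · 1 = 1
  d = 54: 𝟙(54) · μ(162/54) = 1 · -1 = -1
  d = 81: 𝟙(81) · μ(162/81) = 1 · -1 = -1
  d = 162: 𝟙(162) · μ(162/162) = 1 · 1 = 1
Summing: (𝟙 * μ)(162) = 0 + 0 + 0 + 0 + 0 + 0 + 1 + -1 + -1 + 1 = 0.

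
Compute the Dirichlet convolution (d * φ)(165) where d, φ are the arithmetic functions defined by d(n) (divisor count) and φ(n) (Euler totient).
(d * φ)(165) = 288

Divisors of 165: [1, 3, 5, 11, 15, 33, 55, 165]. For each d | 165:
  d = 1: d(1) · φ(165/1) = 1 · 80 = 80
  d = 3: d(3) · φ(165/3) = 2 · 40 = 80
  d = 5: d(5) · φ(165/5) = 2 · 20 = 40
  d = 11: d(11) · φ(165/11) = 2 · 8 = 16
  d = 15: d(15) · φ(165/15) = 4 · 10 = 40
  d = 33: d(33) · φ(165/33) = 4 · 4 = 16
  d = 55: d(55) · φ(165/55) = 4 · 2 = 8
  d = 165: d(165) · φ(165/165) = 8 · 1 = 8
Summing: (d * φ)(165) = 80 + 80 + 40 + 16 + 40 + 16 + 8 + 8 = 288.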